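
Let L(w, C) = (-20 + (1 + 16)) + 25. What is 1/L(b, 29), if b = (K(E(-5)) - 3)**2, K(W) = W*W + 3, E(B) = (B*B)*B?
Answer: 1/22 ≈ 0.045455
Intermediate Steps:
E(B) = B**3 (E(B) = B**2*B = B**3)
K(W) = 3 + W**2 (K(W) = W**2 + 3 = 3 + W**2)
b = 244140625 (b = ((3 + ((-5)**3)**2) - 3)**2 = ((3 + (-125)**2) - 3)**2 = ((3 + 15625) - 3)**2 = (15628 - 3)**2 = 15625**2 = 244140625)
L(w, C) = 22 (L(w, C) = (-20 + 17) + 25 = -3 + 25 = 22)
1/L(b, 29) = 1/22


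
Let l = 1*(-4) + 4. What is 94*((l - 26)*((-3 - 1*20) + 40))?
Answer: -41548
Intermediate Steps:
l = 0 (l = -4 + 4 = 0)
94*((l - 26)*((-3 - 1*20) + 40)) = 94*((0 - 26)*((-3 - 1*20) + 40)) = 94*(-26*((-3 - 20) + 40)) = 94*(-26*(-23 + 40)) = 94*(-26*17) = 94*(-442) = -41548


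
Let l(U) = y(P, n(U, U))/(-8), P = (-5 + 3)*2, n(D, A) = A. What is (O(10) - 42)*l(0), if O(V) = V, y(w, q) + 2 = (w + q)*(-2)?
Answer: 24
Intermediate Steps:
P = -4 (P = -2*2 = -4)
y(w, q) = -2 - 2*q - 2*w (y(w, q) = -2 + (w + q)*(-2) = -2 + (q + w)*(-2) = -2 + (-2*q - 2*w) = -2 - 2*q - 2*w)
l(U) = -3/4 + U/4 (l(U) = (-2 - 2*U - 2*(-4))/(-8) = (-2 - 2*U + 8)*(-1/8) = (6 - 2*U)*(-1/8) = -3/4 + U/4)
(O(10) - 42)*l(0) = (10 - 42)*(-3/4 + (1/4)*0) = -32*(-3/4 + 0) = -32*(-3/4) = 24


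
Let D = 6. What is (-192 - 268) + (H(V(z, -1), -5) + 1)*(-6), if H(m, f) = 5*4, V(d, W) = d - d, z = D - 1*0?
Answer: -586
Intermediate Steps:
z = 6 (z = 6 - 1*0 = 6 + 0 = 6)
V(d, W) = 0
H(m, f) = 20
(-192 - 268) + (H(V(z, -1), -5) + 1)*(-6) = (-192 - 268) + (20 + 1)*(-6) = -460 + 21*(-6) = -460 - 126 = -586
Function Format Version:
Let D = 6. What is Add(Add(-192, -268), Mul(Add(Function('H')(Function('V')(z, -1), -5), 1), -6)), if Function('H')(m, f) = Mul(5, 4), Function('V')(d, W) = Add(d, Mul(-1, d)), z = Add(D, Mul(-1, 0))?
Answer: -586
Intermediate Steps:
z = 6 (z = Add(6, Mul(-1, 0)) = Add(6, 0) = 6)
Function('V')(d, W) = 0
Function('H')(m, f) = 20
Add(Add(-192, -268), Mul(Add(Function('H')(Function('V')(z, -1), -5), 1), -6)) = Add(Add(-192, -268), Mul(Add(20, 1), -6)) = Add(-460, Mul(21, -6)) = Add(-460, -126) = -586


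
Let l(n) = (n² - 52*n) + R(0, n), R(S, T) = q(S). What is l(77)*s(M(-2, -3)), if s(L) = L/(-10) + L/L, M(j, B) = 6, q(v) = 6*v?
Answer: 770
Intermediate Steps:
R(S, T) = 6*S
l(n) = n² - 52*n (l(n) = (n² - 52*n) + 6*0 = (n² - 52*n) + 0 = n² - 52*n)
s(L) = 1 - L/10 (s(L) = L*(-⅒) + 1 = -L/10 + 1 = 1 - L/10)
l(77)*s(M(-2, -3)) = (77*(-52 + 77))*(1 - ⅒*6) = (77*25)*(1 - ⅗) = 1925*(⅖) = 770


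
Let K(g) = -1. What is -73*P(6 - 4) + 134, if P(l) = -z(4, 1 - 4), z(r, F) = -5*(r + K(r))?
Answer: -961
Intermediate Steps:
z(r, F) = 5 - 5*r (z(r, F) = -5*(r - 1) = -5*(-1 + r) = 5 - 5*r)
P(l) = 15 (P(l) = -(5 - 5*4) = -(5 - 20) = -1*(-15) = 15)
-73*P(6 - 4) + 134 = -73*15 + 134 = -1095 + 134 = -961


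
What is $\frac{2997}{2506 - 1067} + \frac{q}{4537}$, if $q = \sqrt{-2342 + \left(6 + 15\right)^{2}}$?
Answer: $\frac{2997}{1439} + \frac{i \sqrt{1901}}{4537} \approx 2.0827 + 0.00961 i$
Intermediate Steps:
$q = i \sqrt{1901}$ ($q = \sqrt{-2342 + 21^{2}} = \sqrt{-2342 + 441} = \sqrt{-1901} = i \sqrt{1901} \approx 43.6 i$)
$\frac{2997}{2506 - 1067} + \frac{q}{4537} = \frac{2997}{2506 - 1067} + \frac{i \sqrt{1901}}{4537} = \frac{2997}{2506 - 1067} + i \sqrt{1901} \cdot \frac{1}{4537} = \frac{2997}{1439} + \frac{i \sqrt{1901}}{4537}$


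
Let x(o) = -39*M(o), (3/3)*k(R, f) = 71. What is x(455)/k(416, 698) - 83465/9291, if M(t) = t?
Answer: -170794810/659661 ≈ -258.91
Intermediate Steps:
k(R, f) = 71
x(o) = -39*o
x(455)/k(416, 698) - 83465/9291 = -39*455/71 - 83465/9291 = -17745*1/71 - 83465*1/9291 = -17745/71 - 83465/9291 = -170794810/659661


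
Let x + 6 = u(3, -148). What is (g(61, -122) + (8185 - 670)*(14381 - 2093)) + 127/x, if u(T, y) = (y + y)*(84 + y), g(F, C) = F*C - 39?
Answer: 1748675057109/18938 ≈ 9.2337e+7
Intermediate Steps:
g(F, C) = -39 + C*F (g(F, C) = C*F - 39 = -39 + C*F)
u(T, y) = 2*y*(84 + y) (u(T, y) = (2*y)*(84 + y) = 2*y*(84 + y))
x = 18938 (x = -6 + 2*(-148)*(84 - 148) = -6 + 2*(-148)*(-64) = -6 + 18944 = 18938)
(g(61, -122) + (8185 - 670)*(14381 - 2093)) + 127/x = ((-39 - 122*61) + (8185 - 670)*(14381 - 2093)) + 127/18938 = ((-39 - 7442) + 7515*12288) + 127*(1/18938) = (-7481 + 92344320) + 127/18938 = 92336839 + 127/18938 = 1748675057109/18938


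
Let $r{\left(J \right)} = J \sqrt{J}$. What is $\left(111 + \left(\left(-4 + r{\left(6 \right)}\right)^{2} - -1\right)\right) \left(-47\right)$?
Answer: $-16168 + 2256 \sqrt{6} \approx -10642.0$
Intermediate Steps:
$r{\left(J \right)} = J^{\frac{3}{2}}$
$\left(111 + \left(\left(-4 + r{\left(6 \right)}\right)^{2} - -1\right)\right) \left(-47\right) = \left(111 - \left(-1 - \left(-4 + 6^{\frac{3}{2}}\right)^{2}\right)\right) \left(-47\right) = \left(111 + \left(\left(-4 + 6 \sqrt{6}\right)^{2} + 1\right)\right) \left(-47\right) = \left(111 + \left(1 + \left(-4 + 6 \sqrt{6}\right)^{2}\right)\right) \left(-47\right) = \left(112 + \left(-4 + 6 \sqrt{6}\right)^{2}\right) \left(-47\right) = -5264 - 47 \left(-4 + 6 \sqrt{6}\right)^{2}$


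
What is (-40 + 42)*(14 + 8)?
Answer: 44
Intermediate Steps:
(-40 + 42)*(14 + 8) = 2*22 = 44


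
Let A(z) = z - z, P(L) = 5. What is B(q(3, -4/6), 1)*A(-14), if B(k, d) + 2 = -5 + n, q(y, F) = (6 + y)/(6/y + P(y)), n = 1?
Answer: 0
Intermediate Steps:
q(y, F) = (6 + y)/(5 + 6/y) (q(y, F) = (6 + y)/(6/y + 5) = (6 + y)/(5 + 6/y))
B(k, d) = -6 (B(k, d) = -2 + (-5 + 1) = -2 - 4 = -6)
A(z) = 0
B(q(3, -4/6), 1)*A(-14) = -6*0 = 0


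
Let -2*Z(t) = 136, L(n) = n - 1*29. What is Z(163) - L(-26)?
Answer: -13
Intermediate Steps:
L(n) = -29 + n (L(n) = n - 29 = -29 + n)
Z(t) = -68 (Z(t) = -1/2*136 = -68)
Z(163) - L(-26) = -68 - (-29 - 26) = -68 - 1*(-55) = -68 + 55 = -13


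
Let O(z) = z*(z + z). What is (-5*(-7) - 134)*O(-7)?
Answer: -9702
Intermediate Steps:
O(z) = 2*z² (O(z) = z*(2*z) = 2*z²)
(-5*(-7) - 134)*O(-7) = (-5*(-7) - 134)*(2*(-7)²) = (35 - 134)*(2*49) = -99*98 = -9702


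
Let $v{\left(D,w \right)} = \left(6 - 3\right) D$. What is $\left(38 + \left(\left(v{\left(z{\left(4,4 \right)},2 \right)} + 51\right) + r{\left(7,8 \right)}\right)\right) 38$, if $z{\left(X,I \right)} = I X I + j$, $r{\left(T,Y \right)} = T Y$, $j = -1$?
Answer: $12692$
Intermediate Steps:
$z{\left(X,I \right)} = -1 + X I^{2}$ ($z{\left(X,I \right)} = I X I - 1 = X I^{2} - 1 = -1 + X I^{2}$)
$v{\left(D,w \right)} = 3 D$
$\left(38 + \left(\left(v{\left(z{\left(4,4 \right)},2 \right)} + 51\right) + r{\left(7,8 \right)}\right)\right) 38 = \left(38 + \left(\left(3 \left(-1 + 4 \cdot 4^{2}\right) + 51\right) + 7 \cdot 8\right)\right) 38 = \left(38 + \left(\left(3 \left(-1 + 4 \cdot 16\right) + 51\right) + 56\right)\right) 38 = \left(38 + \left(\left(3 \left(-1 + 64\right) + 51\right) + 56\right)\right) 38 = \left(38 + \left(\left(3 \cdot 63 + 51\right) + 56\right)\right) 38 = \left(38 + \left(\left(189 + 51\right) + 56\right)\right) 38 = \left(38 + \left(240 + 56\right)\right) 38 = \left(38 + 296\right) 38 = 334 \cdot 38 = 12692$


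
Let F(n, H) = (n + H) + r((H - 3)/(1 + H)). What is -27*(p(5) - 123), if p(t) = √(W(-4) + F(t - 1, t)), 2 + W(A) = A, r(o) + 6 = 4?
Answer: 3294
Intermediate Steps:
r(o) = -2 (r(o) = -6 + 4 = -2)
F(n, H) = -2 + H + n (F(n, H) = (n + H) - 2 = (H + n) - 2 = -2 + H + n)
W(A) = -2 + A
p(t) = √(-9 + 2*t) (p(t) = √((-2 - 4) + (-2 + t + (t - 1))) = √(-6 + (-2 + t + (-1 + t))) = √(-6 + (-3 + 2*t)) = √(-9 + 2*t))
-27*(p(5) - 123) = -27*(√(-9 + 2*5) - 123) = -27*(√(-9 + 10) - 123) = -27*(√1 - 123) = -27*(1 - 123) = -27*(-122) = 3294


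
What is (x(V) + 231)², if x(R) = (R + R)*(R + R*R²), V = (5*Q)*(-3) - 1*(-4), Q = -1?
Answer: 68431944025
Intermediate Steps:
V = 19 (V = (5*(-1))*(-3) - 1*(-4) = -5*(-3) + 4 = 15 + 4 = 19)
x(R) = 2*R*(R + R³) (x(R) = (2*R)*(R + R³) = 2*R*(R + R³))
(x(V) + 231)² = (2*19²*(1 + 19²) + 231)² = (2*361*(1 + 361) + 231)² = (2*361*362 + 231)² = (261364 + 231)² = 261595² = 68431944025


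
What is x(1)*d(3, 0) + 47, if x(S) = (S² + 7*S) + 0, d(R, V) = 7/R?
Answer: 197/3 ≈ 65.667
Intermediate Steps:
x(S) = S² + 7*S
x(1)*d(3, 0) + 47 = (1*(7 + 1))*(7/3) + 47 = (1*8)*(7*(⅓)) + 47 = 8*(7/3) + 47 = 56/3 + 47 = 197/3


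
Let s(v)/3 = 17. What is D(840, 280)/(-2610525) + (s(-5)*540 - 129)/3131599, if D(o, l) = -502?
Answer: 73129163473/8175117479475 ≈ 0.0089453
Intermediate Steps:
s(v) = 51 (s(v) = 3*17 = 51)
D(840, 280)/(-2610525) + (s(-5)*540 - 129)/3131599 = -502/(-2610525) + (51*540 - 129)/3131599 = -502*(-1/2610525) + (27540 - 129)*(1/3131599) = 502/2610525 + 27411*(1/3131599) = 502/2610525 + 27411/3131599 = 73129163473/8175117479475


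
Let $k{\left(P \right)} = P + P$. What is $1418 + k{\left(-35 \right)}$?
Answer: $1348$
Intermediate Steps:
$k{\left(P \right)} = 2 P$
$1418 + k{\left(-35 \right)} = 1418 + 2 \left(-35\right) = 1418 - 70 = 1348$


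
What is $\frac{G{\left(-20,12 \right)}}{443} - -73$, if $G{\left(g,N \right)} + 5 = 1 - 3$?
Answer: $\frac{32332}{443} \approx 72.984$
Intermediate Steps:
$G{\left(g,N \right)} = -7$ ($G{\left(g,N \right)} = -5 + \left(1 - 3\right) = -5 - 2 = -7$)
$\frac{G{\left(-20,12 \right)}}{443} - -73 = - \frac{7}{443} - -73 = \left(-7\right) \frac{1}{443} + 73 = - \frac{7}{443} + 73 = \frac{32332}{443}$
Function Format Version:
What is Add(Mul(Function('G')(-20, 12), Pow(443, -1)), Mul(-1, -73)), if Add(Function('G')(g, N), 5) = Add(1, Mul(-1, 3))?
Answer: Rational(32332, 443) ≈ 72.984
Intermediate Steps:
Function('G')(g, N) = -7 (Function('G')(g, N) = Add(-5, Add(1, Mul(-1, 3))) = Add(-5, Add(1, -3)) = Add(-5, -2) = -7)
Add(Mul(Function('G')(-20, 12), Pow(443, -1)), Mul(-1, -73)) = Add(Mul(-7, Pow(443, -1)), Mul(-1, -73)) = Add(Mul(-7, Rational(1, 443)), 73) = Add(Rational(-7, 443), 73) = Rational(32332, 443)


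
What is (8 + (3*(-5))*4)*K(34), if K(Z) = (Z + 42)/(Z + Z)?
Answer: -988/17 ≈ -58.118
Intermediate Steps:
K(Z) = (42 + Z)/(2*Z) (K(Z) = (42 + Z)/((2*Z)) = (42 + Z)*(1/(2*Z)) = (42 + Z)/(2*Z))
(8 + (3*(-5))*4)*K(34) = (8 + (3*(-5))*4)*((½)*(42 + 34)/34) = (8 - 15*4)*((½)*(1/34)*76) = (8 - 60)*(19/17) = -52*19/17 = -988/17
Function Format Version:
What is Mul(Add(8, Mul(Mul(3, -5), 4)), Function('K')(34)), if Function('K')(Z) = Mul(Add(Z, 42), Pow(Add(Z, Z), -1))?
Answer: Rational(-988, 17) ≈ -58.118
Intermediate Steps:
Function('K')(Z) = Mul(Rational(1, 2), Pow(Z, -1), Add(42, Z)) (Function('K')(Z) = Mul(Add(42, Z), Pow(Mul(2, Z), -1)) = Mul(Add(42, Z), Mul(Rational(1, 2), Pow(Z, -1))) = Mul(Rational(1, 2), Pow(Z, -1), Add(42, Z)))
Mul(Add(8, Mul(Mul(3, -5), 4)), Function('K')(34)) = Mul(Add(8, Mul(Mul(3, -5), 4)), Mul(Rational(1, 2), Pow(34, -1), Add(42, 34))) = Mul(Add(8, Mul(-15, 4)), Mul(Rational(1, 2), Rational(1, 34), 76)) = Mul(Add(8, -60), Rational(19, 17)) = Mul(-52, Rational(19, 17)) = Rational(-988, 17)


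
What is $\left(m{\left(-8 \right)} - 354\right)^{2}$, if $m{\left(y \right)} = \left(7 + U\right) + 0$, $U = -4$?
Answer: $123201$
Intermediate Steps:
$m{\left(y \right)} = 3$ ($m{\left(y \right)} = \left(7 - 4\right) + 0 = 3 + 0 = 3$)
$\left(m{\left(-8 \right)} - 354\right)^{2} = \left(3 - 354\right)^{2} = \left(-351\right)^{2} = 123201$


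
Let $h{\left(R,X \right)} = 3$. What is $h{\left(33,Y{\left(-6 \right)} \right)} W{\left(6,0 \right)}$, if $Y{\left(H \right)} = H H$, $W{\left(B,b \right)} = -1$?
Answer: $-3$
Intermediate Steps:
$Y{\left(H \right)} = H^{2}$
$h{\left(33,Y{\left(-6 \right)} \right)} W{\left(6,0 \right)} = 3 \left(-1\right) = -3$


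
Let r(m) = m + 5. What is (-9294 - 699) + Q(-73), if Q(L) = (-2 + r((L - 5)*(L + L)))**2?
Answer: 129744888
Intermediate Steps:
r(m) = 5 + m
Q(L) = (3 + 2*L*(-5 + L))**2 (Q(L) = (-2 + (5 + (L - 5)*(L + L)))**2 = (-2 + (5 + (-5 + L)*(2*L)))**2 = (-2 + (5 + 2*L*(-5 + L)))**2 = (3 + 2*L*(-5 + L))**2)
(-9294 - 699) + Q(-73) = (-9294 - 699) + (3 + 2*(-73)*(-5 - 73))**2 = -9993 + (3 + 2*(-73)*(-78))**2 = -9993 + (3 + 11388)**2 = -9993 + 11391**2 = -9993 + 129754881 = 129744888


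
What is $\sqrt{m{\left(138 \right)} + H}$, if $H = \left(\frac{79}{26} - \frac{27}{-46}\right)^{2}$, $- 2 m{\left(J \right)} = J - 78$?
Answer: $\frac{i \sqrt{1506974}}{299} \approx 4.1056 i$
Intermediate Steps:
$m{\left(J \right)} = 39 - \frac{J}{2}$ ($m{\left(J \right)} = - \frac{J - 78}{2} = - \frac{-78 + J}{2} = 39 - \frac{J}{2}$)
$H = \frac{1175056}{89401}$ ($H = \left(79 \cdot \frac{1}{26} - - \frac{27}{46}\right)^{2} = \left(\frac{79}{26} + \frac{27}{46}\right)^{2} = \left(\frac{1084}{299}\right)^{2} = \frac{1175056}{89401} \approx 13.144$)
$\sqrt{m{\left(138 \right)} + H} = \sqrt{\left(39 - 69\right) + \frac{1175056}{89401}} = \sqrt{-30 + \frac{1175056}{89401}} = \sqrt{- \frac{1506974}{89401}} = \frac{i \sqrt{1506974}}{299}$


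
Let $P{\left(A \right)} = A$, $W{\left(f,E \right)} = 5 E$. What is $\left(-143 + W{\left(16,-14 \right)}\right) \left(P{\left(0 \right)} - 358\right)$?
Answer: $76254$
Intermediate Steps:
$\left(-143 + W{\left(16,-14 \right)}\right) \left(P{\left(0 \right)} - 358\right) = \left(-143 + 5 \left(-14\right)\right) \left(0 - 358\right) = \left(-143 - 70\right) \left(-358\right) = \left(-213\right) \left(-358\right) = 76254$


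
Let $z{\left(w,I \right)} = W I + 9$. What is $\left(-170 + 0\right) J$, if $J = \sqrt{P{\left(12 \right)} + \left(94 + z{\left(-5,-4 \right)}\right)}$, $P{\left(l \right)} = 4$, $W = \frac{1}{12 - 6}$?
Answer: $- \frac{170 \sqrt{957}}{3} \approx -1753.0$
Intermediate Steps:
$W = \frac{1}{6} \approx 0.16667$
$z{\left(w,I \right)} = 9 + \frac{I}{6}$ ($z{\left(w,I \right)} = \frac{I}{6} + 9 = 9 + \frac{I}{6}$)
$J = \frac{\sqrt{957}}{3}$ ($J = \sqrt{4 + \left(94 + \left(9 + \frac{1}{6} \left(-4\right)\right)\right)} = \sqrt{4 + \left(94 + \left(9 - \frac{2}{3}\right)\right)} = \sqrt{4 + \left(94 + \frac{25}{3}\right)} = \sqrt{4 + \frac{307}{3}} = \sqrt{\frac{319}{3}} = \frac{\sqrt{957}}{3} \approx 10.312$)
$\left(-170 + 0\right) J = \left(-170 + 0\right) \frac{\sqrt{957}}{3} = - 170 \frac{\sqrt{957}}{3} = - \frac{170 \sqrt{957}}{3}$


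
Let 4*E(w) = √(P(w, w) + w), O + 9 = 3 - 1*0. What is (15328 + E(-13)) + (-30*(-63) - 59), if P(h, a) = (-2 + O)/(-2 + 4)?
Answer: 17159 + I*√17/4 ≈ 17159.0 + 1.0308*I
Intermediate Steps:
O = -6 (O = -9 + (3 - 1*0) = -9 + (3 + 0) = -9 + 3 = -6)
P(h, a) = -4 (P(h, a) = (-2 - 6)/(-2 + 4) = -8/2 = -8*½ = -4)
E(w) = √(-4 + w)/4
(15328 + E(-13)) + (-30*(-63) - 59) = (15328 + √(-4 - 13)/4) + (-30*(-63) - 59) = (15328 + √(-17)/4) + (1890 - 59) = (15328 + (I*√17)/4) + 1831 = (15328 + I*√17/4) + 1831 = 17159 + I*√17/4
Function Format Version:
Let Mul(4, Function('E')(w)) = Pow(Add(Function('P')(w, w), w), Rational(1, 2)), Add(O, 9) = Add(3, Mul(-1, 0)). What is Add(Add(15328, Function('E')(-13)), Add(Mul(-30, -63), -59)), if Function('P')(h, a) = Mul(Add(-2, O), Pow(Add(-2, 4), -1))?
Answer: Add(17159, Mul(Rational(1, 4), I, Pow(17, Rational(1, 2)))) ≈ Add(17159., Mul(1.0308, I))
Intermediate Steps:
O = -6 (O = Add(-9, Add(3, Mul(-1, 0))) = Add(-9, Add(3, 0)) = Add(-9, 3) = -6)
Function('P')(h, a) = -4 (Function('P')(h, a) = Mul(Add(-2, -6), Pow(Add(-2, 4), -1)) = Mul(-8, Pow(2, -1)) = Mul(-8, Rational(1, 2)) = -4)
Function('E')(w) = Mul(Rational(1, 4), Pow(Add(-4, w), Rational(1, 2)))
Add(Add(15328, Function('E')(-13)), Add(Mul(-30, -63), -59)) = Add(Add(15328, Mul(Rational(1, 4), Pow(Add(-4, -13), Rational(1, 2)))), Add(Mul(-30, -63), -59)) = Add(Add(15328, Mul(Rational(1, 4), Pow(-17, Rational(1, 2)))), Add(1890, -59)) = Add(Add(15328, Mul(Rational(1, 4), Mul(I, Pow(17, Rational(1, 2))))), 1831) = Add(Add(15328, Mul(Rational(1, 4), I, Pow(17, Rational(1, 2)))), 1831) = Add(17159, Mul(Rational(1, 4), I, Pow(17, Rational(1, 2))))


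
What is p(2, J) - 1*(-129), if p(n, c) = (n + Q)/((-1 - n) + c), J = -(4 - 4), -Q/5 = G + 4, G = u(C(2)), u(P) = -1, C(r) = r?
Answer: 400/3 ≈ 133.33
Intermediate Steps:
G = -1
Q = -15 (Q = -5*(-1 + 4) = -5*3 = -15)
J = 0 (J = -1*0 = 0)
p(n, c) = (-15 + n)/(-1 + c - n) (p(n, c) = (n - 15)/((-1 - n) + c) = (-15 + n)/(-1 + c - n))
p(2, J) - 1*(-129) = (15 - 1*2)/(1 + 2 - 1*0) - 1*(-129) = (15 - 2)/(1 + 2 + 0) + 129 = 13/3 + 129 = 400/3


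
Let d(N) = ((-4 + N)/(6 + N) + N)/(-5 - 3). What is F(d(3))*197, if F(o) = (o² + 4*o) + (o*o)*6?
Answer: -135733/1296 ≈ -104.73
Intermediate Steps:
d(N) = -N/8 - (-4 + N)/(8*(6 + N)) (d(N) = ((-4 + N)/(6 + N) + N)/(-8) = (N + (-4 + N)/(6 + N))*(-⅛) = -N/8 - (-4 + N)/(8*(6 + N)))
F(o) = 4*o + 7*o² (F(o) = (o² + 4*o) + o²*6 = (o² + 4*o) + 6*o² = 4*o + 7*o²)
F(d(3))*197 = (((4 - 1*3² - 7*3)/(8*(6 + 3)))*(4 + 7*((4 - 1*3² - 7*3)/(8*(6 + 3)))))*197 = (((⅛)*(4 - 1*9 - 21)/9)*(4 + 7*((⅛)*(4 - 1*9 - 21)/9)))*197 = (((⅛)*(⅑)*(4 - 9 - 21))*(4 + 7*((⅛)*(⅑)*(4 - 9 - 21))))*197 = (((⅛)*(⅑)*(-26))*(4 + 7*((⅛)*(⅑)*(-26))))*197 = -13*(4 + 7*(-13/36))/36*197 = -13*(4 - 91/36)/36*197 = -13/36*53/36*197 = -689/1296*197 = -135733/1296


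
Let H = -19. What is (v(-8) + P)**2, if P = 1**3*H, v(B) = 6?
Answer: 169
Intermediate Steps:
P = -19 (P = 1**3*(-19) = 1*(-19) = -19)
(v(-8) + P)**2 = (6 - 19)**2 = (-13)**2 = 169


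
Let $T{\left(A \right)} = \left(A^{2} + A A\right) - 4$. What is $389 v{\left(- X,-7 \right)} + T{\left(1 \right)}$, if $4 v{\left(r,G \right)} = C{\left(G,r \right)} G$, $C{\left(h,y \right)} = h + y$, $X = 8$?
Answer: $\frac{40837}{4} \approx 10209.0$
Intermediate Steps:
$v{\left(r,G \right)} = \frac{G \left(G + r\right)}{4}$ ($v{\left(r,G \right)} = \frac{\left(G + r\right) G}{4} = \frac{G \left(G + r\right)}{4}$)
$T{\left(A \right)} = -4 + 2 A^{2}$ ($T{\left(A \right)} = \left(A^{2} + A^{2}\right) - 4 = 2 A^{2} - 4 = -4 + 2 A^{2}$)
$389 v{\left(- X,-7 \right)} + T{\left(1 \right)} = 389 \cdot \frac{1}{4} \left(-7\right) \left(-7 - 8\right) - \left(4 - 2 \cdot 1^{2}\right) = 389 \cdot \frac{1}{4} \left(-7\right) \left(-7 - 8\right) + \left(-4 + 2 \cdot 1\right) = 389 \cdot \frac{1}{4} \left(-7\right) \left(-15\right) + \left(-4 + 2\right) = 389 \cdot \frac{105}{4} - 2 = \frac{40845}{4} - 2 = \frac{40837}{4}$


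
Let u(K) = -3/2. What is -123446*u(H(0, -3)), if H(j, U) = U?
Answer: 185169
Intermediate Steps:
u(K) = -3/2 (u(K) = -3*½ = -3/2)
-123446*u(H(0, -3)) = -123446*(-3/2) = 185169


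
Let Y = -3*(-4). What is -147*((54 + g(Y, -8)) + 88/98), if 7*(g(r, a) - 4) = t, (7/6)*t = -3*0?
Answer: -8658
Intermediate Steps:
Y = 12
t = 0 (t = 6*(-3*0)/7 = (6/7)*0 = 0)
g(r, a) = 4 (g(r, a) = 4 + (⅐)*0 = 4 + 0 = 4)
-147*((54 + g(Y, -8)) + 88/98) = -147*((54 + 4) + 88/98) = -147*(58 + 88*(1/98)) = -147*(58 + 44/49) = -147*2886/49 = -8658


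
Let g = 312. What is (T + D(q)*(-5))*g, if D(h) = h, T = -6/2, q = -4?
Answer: 5304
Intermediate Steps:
T = -3 (T = -6*½ = -3)
(T + D(q)*(-5))*g = (-3 - 4*(-5))*312 = (-3 + 20)*312 = 17*312 = 5304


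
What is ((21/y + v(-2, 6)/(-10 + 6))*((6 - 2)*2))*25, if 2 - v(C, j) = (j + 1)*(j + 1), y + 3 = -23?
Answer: 28450/13 ≈ 2188.5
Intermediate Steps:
y = -26 (y = -3 - 23 = -26)
v(C, j) = 2 - (1 + j)² (v(C, j) = 2 - (j + 1)*(j + 1) = 2 - (1 + j)*(1 + j) = 2 - (1 + j)²)
((21/y + v(-2, 6)/(-10 + 6))*((6 - 2)*2))*25 = ((21/(-26) + (2 - (1 + 6)²)/(-10 + 6))*((6 - 2)*2))*25 = ((21*(-1/26) + (2 - 1*7²)/(-4))*(4*2))*25 = ((-21/26 + (2 - 1*49)*(-¼))*8)*25 = ((-21/26 + (2 - 49)*(-¼))*8)*25 = ((-21/26 - 47*(-¼))*8)*25 = ((-21/26 + 47/4)*8)*25 = ((569/52)*8)*25 = (1138/13)*25 = 28450/13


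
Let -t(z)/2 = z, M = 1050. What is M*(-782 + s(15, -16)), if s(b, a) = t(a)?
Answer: -787500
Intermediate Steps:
t(z) = -2*z
s(b, a) = -2*a
M*(-782 + s(15, -16)) = 1050*(-782 - 2*(-16)) = 1050*(-782 + 32) = 1050*(-750) = -787500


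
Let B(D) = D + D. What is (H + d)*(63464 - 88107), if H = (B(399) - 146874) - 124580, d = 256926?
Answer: 338348390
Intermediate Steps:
B(D) = 2*D
H = -270656 (H = (2*399 - 146874) - 124580 = (798 - 146874) - 124580 = -146076 - 124580 = -270656)
(H + d)*(63464 - 88107) = (-270656 + 256926)*(63464 - 88107) = -13730*(-24643) = 338348390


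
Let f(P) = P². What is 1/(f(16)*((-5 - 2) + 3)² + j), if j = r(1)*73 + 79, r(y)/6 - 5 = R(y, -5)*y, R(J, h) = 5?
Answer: 1/8555 ≈ 0.00011689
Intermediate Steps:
r(y) = 30 + 30*y (r(y) = 30 + 6*(5*y) = 30 + 30*y)
j = 4459 (j = (30 + 30*1)*73 + 79 = (30 + 30)*73 + 79 = 60*73 + 79 = 4380 + 79 = 4459)
1/(f(16)*((-5 - 2) + 3)² + j) = 1/(16²*((-5 - 2) + 3)² + 4459) = 1/(256*(-7 + 3)² + 4459) = 1/(256*(-4)² + 4459) = 1/(256*16 + 4459) = 1/(4096 + 4459) = 1/8555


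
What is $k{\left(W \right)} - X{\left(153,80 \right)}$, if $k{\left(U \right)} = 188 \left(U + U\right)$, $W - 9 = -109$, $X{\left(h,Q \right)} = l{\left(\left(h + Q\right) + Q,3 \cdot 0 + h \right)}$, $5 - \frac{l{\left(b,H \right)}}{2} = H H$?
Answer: $9208$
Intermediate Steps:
$l{\left(b,H \right)} = 10 - 2 H^{2}$ ($l{\left(b,H \right)} = 10 - 2 H H = 10 - 2 H^{2}$)
$X{\left(h,Q \right)} = 10 - 2 h^{2}$ ($X{\left(h,Q \right)} = 10 - 2 \left(3 \cdot 0 + h\right)^{2} = 10 - 2 \left(0 + h\right)^{2} = 10 - 2 h^{2}$)
$W = -100$ ($W = 9 - 109 = -100$)
$k{\left(U \right)} = 376 U$ ($k{\left(U \right)} = 188 \cdot 2 U = 376 U$)
$k{\left(W \right)} - X{\left(153,80 \right)} = 376 \left(-100\right) - \left(10 - 2 \cdot 153^{2}\right) = -37600 - \left(10 - 46818\right) = -37600 - -46808 = -37600 + 46808 = 9208$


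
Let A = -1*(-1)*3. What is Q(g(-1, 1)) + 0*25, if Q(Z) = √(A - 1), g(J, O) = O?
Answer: √2 ≈ 1.4142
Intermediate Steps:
A = 3 (A = 1*3 = 3)
Q(Z) = √2 (Q(Z) = √(3 - 1) = √2)
Q(g(-1, 1)) + 0*25 = √2 + 0*25 = √2 + 0 = √2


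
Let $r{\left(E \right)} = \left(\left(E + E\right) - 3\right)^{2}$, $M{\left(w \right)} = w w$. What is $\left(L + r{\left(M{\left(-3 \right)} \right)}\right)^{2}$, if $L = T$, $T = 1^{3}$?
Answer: $51076$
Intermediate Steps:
$M{\left(w \right)} = w^{2}$
$T = 1$
$r{\left(E \right)} = \left(-3 + 2 E\right)^{2}$ ($r{\left(E \right)} = \left(2 E - 3\right)^{2} = \left(-3 + 2 E\right)^{2}$)
$L = 1$
$\left(L + r{\left(M{\left(-3 \right)} \right)}\right)^{2} = \left(1 + \left(-3 + 2 \left(-3\right)^{2}\right)^{2}\right)^{2} = \left(1 + \left(-3 + 2 \cdot 9\right)^{2}\right)^{2} = \left(1 + \left(-3 + 18\right)^{2}\right)^{2} = \left(1 + 15^{2}\right)^{2} = \left(1 + 225\right)^{2} = 226^{2} = 51076$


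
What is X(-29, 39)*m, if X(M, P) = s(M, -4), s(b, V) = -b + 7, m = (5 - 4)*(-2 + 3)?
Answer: 36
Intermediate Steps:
m = 1 (m = 1*1 = 1)
s(b, V) = 7 - b
X(M, P) = 7 - M
X(-29, 39)*m = (7 - 1*(-29))*1 = (7 + 29)*1 = 36*1 = 36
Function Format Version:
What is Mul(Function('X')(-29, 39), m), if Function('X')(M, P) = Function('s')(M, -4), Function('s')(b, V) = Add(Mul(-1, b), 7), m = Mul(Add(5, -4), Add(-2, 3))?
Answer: 36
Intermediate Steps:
m = 1 (m = Mul(1, 1) = 1)
Function('s')(b, V) = Add(7, Mul(-1, b))
Function('X')(M, P) = Add(7, Mul(-1, M))
Mul(Function('X')(-29, 39), m) = Mul(Add(7, Mul(-1, -29)), 1) = Mul(Add(7, 29), 1) = Mul(36, 1) = 36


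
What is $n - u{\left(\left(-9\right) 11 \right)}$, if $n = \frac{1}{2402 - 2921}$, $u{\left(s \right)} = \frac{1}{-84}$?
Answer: $\frac{145}{14532} \approx 0.009978$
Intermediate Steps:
$u{\left(s \right)} = - \frac{1}{84}$
$n = - \frac{1}{519}$ ($n = \frac{1}{-519} = - \frac{1}{519} \approx -0.0019268$)
$n - u{\left(\left(-9\right) 11 \right)} = - \frac{1}{519} - - \frac{1}{84} = - \frac{1}{519} + \frac{1}{84} = \frac{145}{14532}$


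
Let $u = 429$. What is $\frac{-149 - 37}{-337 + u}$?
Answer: $- \frac{93}{46} \approx -2.0217$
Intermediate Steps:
$\frac{-149 - 37}{-337 + u} = \frac{-149 - 37}{-337 + 429} = - \frac{186}{92} = \left(-186\right) \frac{1}{92} = - \frac{93}{46}$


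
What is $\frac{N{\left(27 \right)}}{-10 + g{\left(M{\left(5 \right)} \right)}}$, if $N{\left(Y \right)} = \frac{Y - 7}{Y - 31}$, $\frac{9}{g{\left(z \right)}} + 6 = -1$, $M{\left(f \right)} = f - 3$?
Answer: $\frac{35}{79} \approx 0.44304$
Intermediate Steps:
$M{\left(f \right)} = -3 + f$
$g{\left(z \right)} = - \frac{9}{7}$ ($g{\left(z \right)} = \frac{9}{-6 - 1} = \frac{9}{-7} = 9 \left(- \frac{1}{7}\right) = - \frac{9}{7}$)
$N{\left(Y \right)} = \frac{-7 + Y}{-31 + Y}$
$\frac{N{\left(27 \right)}}{-10 + g{\left(M{\left(5 \right)} \right)}} = \frac{\frac{1}{-31 + 27} \left(-7 + 27\right)}{-10 - \frac{9}{7}} = \frac{\frac{1}{-4} \cdot 20}{- \frac{79}{7}} = - \frac{7 \left(\left(- \frac{1}{4}\right) 20\right)}{79} = \left(- \frac{7}{79}\right) \left(-5\right) = \frac{35}{79}$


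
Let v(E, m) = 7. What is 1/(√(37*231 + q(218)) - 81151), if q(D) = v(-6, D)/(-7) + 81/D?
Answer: -17690918/1435633823509 - √406157762/1435633823509 ≈ -1.2337e-5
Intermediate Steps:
q(D) = -1 + 81/D (q(D) = 7/(-7) + 81/D = 7*(-⅐) + 81/D = -1 + 81/D)
1/(√(37*231 + q(218)) - 81151) = 1/(√(37*231 + (81 - 1*218)/218) - 81151) = 1/(√(8547 + (81 - 218)/218) - 81151) = 1/(√(8547 + (1/218)*(-137)) - 81151) = 1/(√(8547 - 137/218) - 81151) = 1/(√(1863109/218) - 81151) = 1/(√406157762/218 - 81151) = 1/(-81151 + √406157762/218)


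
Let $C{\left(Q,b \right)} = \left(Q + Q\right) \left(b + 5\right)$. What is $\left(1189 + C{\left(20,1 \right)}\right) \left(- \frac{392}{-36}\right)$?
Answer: $\frac{140042}{9} \approx 15560.0$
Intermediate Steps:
$C{\left(Q,b \right)} = 2 Q \left(5 + b\right)$
$\left(1189 + C{\left(20,1 \right)}\right) \left(- \frac{392}{-36}\right) = \left(1189 + 2 \cdot 20 \left(5 + 1\right)\right) \left(- \frac{392}{-36}\right) = \left(1189 + 2 \cdot 20 \cdot 6\right) \left(\left(-392\right) \left(- \frac{1}{36}\right)\right) = \left(1189 + 240\right) \frac{98}{9} = 1429 \cdot \frac{98}{9} = \frac{140042}{9}$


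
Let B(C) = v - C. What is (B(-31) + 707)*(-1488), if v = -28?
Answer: -1056480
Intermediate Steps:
B(C) = -28 - C
(B(-31) + 707)*(-1488) = ((-28 - 1*(-31)) + 707)*(-1488) = ((-28 + 31) + 707)*(-1488) = (3 + 707)*(-1488) = 710*(-1488) = -1056480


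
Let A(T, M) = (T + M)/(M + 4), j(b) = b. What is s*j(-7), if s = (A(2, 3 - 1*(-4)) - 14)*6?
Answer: 6090/11 ≈ 553.64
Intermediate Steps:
A(T, M) = (M + T)/(4 + M)
s = -870/11 (s = (((3 - 1*(-4)) + 2)/(4 + (3 - 1*(-4))) - 14)*6 = (((3 + 4) + 2)/(4 + (3 + 4)) - 14)*6 = ((7 + 2)/(4 + 7) - 14)*6 = (9/11 - 14)*6 = -145/11*6 = -870/11 ≈ -79.091)
s*j(-7) = -870/11*(-7) = 6090/11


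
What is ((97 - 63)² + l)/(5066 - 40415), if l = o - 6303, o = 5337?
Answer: -190/35349 ≈ -0.0053750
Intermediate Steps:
l = -966 (l = 5337 - 6303 = -966)
((97 - 63)² + l)/(5066 - 40415) = ((97 - 63)² - 966)/(5066 - 40415) = (34² - 966)/(-35349) = (1156 - 966)*(-1/35349) = 190*(-1/35349) = -190/35349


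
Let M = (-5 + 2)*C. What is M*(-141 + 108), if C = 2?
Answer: 198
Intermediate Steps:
M = -6 (M = (-5 + 2)*2 = -3*2 = -6)
M*(-141 + 108) = -6*(-141 + 108) = -6*(-33) = 198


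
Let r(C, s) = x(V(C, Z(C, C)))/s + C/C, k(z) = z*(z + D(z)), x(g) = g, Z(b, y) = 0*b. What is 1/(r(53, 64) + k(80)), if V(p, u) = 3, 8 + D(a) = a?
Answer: 64/778307 ≈ 8.2230e-5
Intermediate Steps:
D(a) = -8 + a
Z(b, y) = 0
k(z) = z*(-8 + 2*z) (k(z) = z*(z + (-8 + z)) = z*(-8 + 2*z))
r(C, s) = 1 + 3/s (r(C, s) = 3/s + C/C = 3/s + 1 = 1 + 3/s)
1/(r(53, 64) + k(80)) = 1/((3 + 64)/64 + 2*80*(-4 + 80)) = 1/((1/64)*67 + 2*80*76) = 1/(67/64 + 12160) = 1/(778307/64) = 64/778307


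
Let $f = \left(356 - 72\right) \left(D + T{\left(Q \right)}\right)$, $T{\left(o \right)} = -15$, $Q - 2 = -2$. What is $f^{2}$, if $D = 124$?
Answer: $958273936$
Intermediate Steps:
$Q = 0$ ($Q = 2 - 2 = 0$)
$f = 30956$ ($f = \left(356 - 72\right) \left(124 - 15\right) = 284 \cdot 109 = 30956$)
$f^{2} = 30956^{2} = 958273936$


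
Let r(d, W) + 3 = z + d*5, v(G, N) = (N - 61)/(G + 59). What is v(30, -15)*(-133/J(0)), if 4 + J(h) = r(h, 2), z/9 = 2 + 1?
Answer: 2527/445 ≈ 5.6786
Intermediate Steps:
v(G, N) = (-61 + N)/(59 + G)
z = 27 (z = 9*(2 + 1) = 9*3 = 27)
r(d, W) = 24 + 5*d (r(d, W) = -3 + (27 + d*5) = -3 + (27 + 5*d) = 24 + 5*d)
J(h) = 20 + 5*h (J(h) = -4 + (24 + 5*h) = 20 + 5*h)
v(30, -15)*(-133/J(0)) = ((-61 - 15)/(59 + 30))*(-133/(20 + 5*0)) = (-76/89)*(-133/(20 + 0)) = ((1/89)*(-76))*(-133/20) = -(-10108)/(89*20) = -76/89*(-133/20) = 2527/445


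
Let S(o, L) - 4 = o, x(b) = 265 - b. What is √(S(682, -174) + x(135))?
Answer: 4*√51 ≈ 28.566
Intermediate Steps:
S(o, L) = 4 + o
√(S(682, -174) + x(135)) = √((4 + 682) + (265 - 1*135)) = √(686 + (265 - 135)) = √(686 + 130) = √816 = 4*√51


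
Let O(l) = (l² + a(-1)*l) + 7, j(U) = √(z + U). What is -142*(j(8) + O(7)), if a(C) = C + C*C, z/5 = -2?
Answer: -7952 - 142*I*√2 ≈ -7952.0 - 200.82*I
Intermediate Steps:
z = -10 (z = 5*(-2) = -10)
a(C) = C + C²
j(U) = √(-10 + U)
O(l) = 7 + l² (O(l) = (l² + (-(1 - 1))*l) + 7 = (l² + (-1*0)*l) + 7 = (l² + 0*l) + 7 = (l² + 0) + 7 = l² + 7 = 7 + l²)
-142*(j(8) + O(7)) = -142*(√(-10 + 8) + (7 + 7²)) = -142*(√(-2) + (7 + 49)) = -142*(I*√2 + 56) = -142*(56 + I*√2) = -7952 - 142*I*√2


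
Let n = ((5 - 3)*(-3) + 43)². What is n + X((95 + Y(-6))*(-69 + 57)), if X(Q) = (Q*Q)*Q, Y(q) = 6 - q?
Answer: -2116872935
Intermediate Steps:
X(Q) = Q³ (X(Q) = Q²*Q = Q³)
n = 1369 (n = (2*(-3) + 43)² = (-6 + 43)² = 37² = 1369)
n + X((95 + Y(-6))*(-69 + 57)) = 1369 + ((95 + (6 - 1*(-6)))*(-69 + 57))³ = 1369 + ((95 + (6 + 6))*(-12))³ = 1369 + ((95 + 12)*(-12))³ = 1369 + (107*(-12))³ = 1369 + (-1284)³ = 1369 - 2116874304 = -2116872935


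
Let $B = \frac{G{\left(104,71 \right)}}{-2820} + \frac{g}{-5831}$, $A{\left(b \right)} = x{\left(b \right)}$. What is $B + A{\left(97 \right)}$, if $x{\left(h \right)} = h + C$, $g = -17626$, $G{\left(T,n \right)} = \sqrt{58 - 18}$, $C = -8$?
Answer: $\frac{76655}{833} - \frac{\sqrt{10}}{1410} \approx 92.021$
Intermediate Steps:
$G{\left(T,n \right)} = 2 \sqrt{10}$ ($G{\left(T,n \right)} = \sqrt{40} = 2 \sqrt{10}$)
$x{\left(h \right)} = -8 + h$ ($x{\left(h \right)} = h - 8 = -8 + h$)
$A{\left(b \right)} = -8 + b$
$B = \frac{2518}{833} - \frac{\sqrt{10}}{1410}$ ($B = \frac{2 \sqrt{10}}{-2820} - \frac{17626}{-5831} = 2 \sqrt{10} \left(- \frac{1}{2820}\right) - - \frac{2518}{833} = - \frac{\sqrt{10}}{1410} + \frac{2518}{833} = \frac{2518}{833} - \frac{\sqrt{10}}{1410} \approx 3.0206$)
$B + A{\left(97 \right)} = \left(\frac{2518}{833} - \frac{\sqrt{10}}{1410}\right) + \left(-8 + 97\right) = \left(\frac{2518}{833} - \frac{\sqrt{10}}{1410}\right) + 89 = \frac{76655}{833} - \frac{\sqrt{10}}{1410}$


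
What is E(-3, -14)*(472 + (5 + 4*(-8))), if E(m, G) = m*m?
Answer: 4005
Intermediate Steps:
E(m, G) = m²
E(-3, -14)*(472 + (5 + 4*(-8))) = (-3)²*(472 + (5 + 4*(-8))) = 9*(472 + (5 - 32)) = 9*(472 - 27) = 9*445 = 4005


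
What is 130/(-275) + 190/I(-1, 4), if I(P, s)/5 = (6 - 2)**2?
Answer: 837/440 ≈ 1.9023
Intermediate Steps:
I(P, s) = 80 (I(P, s) = 5*(6 - 2)**2 = 5*4**2 = 5*16 = 80)
130/(-275) + 190/I(-1, 4) = 130/(-275) + 190/80 = 130*(-1/275) + 190*(1/80) = -26/55 + 19/8 = 837/440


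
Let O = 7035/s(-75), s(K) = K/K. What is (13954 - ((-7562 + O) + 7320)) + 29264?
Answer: 36425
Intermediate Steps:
s(K) = 1
O = 7035 (O = 7035/1 = 7035*1 = 7035)
(13954 - ((-7562 + O) + 7320)) + 29264 = (13954 - ((-7562 + 7035) + 7320)) + 29264 = (13954 - (-527 + 7320)) + 29264 = (13954 - 1*6793) + 29264 = (13954 - 6793) + 29264 = 7161 + 29264 = 36425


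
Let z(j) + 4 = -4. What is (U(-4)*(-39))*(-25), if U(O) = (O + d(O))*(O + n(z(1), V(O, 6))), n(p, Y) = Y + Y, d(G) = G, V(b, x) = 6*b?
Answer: 405600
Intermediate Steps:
z(j) = -8 (z(j) = -4 - 4 = -8)
n(p, Y) = 2*Y
U(O) = 26*O**2 (U(O) = (O + O)*(O + 2*(6*O)) = (2*O)*(O + 12*O) = (2*O)*(13*O) = 26*O**2)
(U(-4)*(-39))*(-25) = ((26*(-4)**2)*(-39))*(-25) = ((26*16)*(-39))*(-25) = (416*(-39))*(-25) = -16224*(-25) = 405600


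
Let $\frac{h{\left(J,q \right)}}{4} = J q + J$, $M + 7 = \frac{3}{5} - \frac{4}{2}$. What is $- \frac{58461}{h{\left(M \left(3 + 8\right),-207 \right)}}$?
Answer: $- \frac{97435}{126896} \approx -0.76783$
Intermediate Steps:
$M = - \frac{42}{5}$ ($M = -7 + \left(\frac{3}{5} - \frac{4}{2}\right) = -7 + \left(3 \cdot \frac{1}{5} - 2\right) = -7 + \left(\frac{3}{5} - 2\right) = -7 - \frac{7}{5} = - \frac{42}{5} \approx -8.4$)
$h{\left(J,q \right)} = 4 J + 4 J q$ ($h{\left(J,q \right)} = 4 \left(J q + J\right) = 4 \left(J + J q\right) = 4 J + 4 J q$)
$- \frac{58461}{h{\left(M \left(3 + 8\right),-207 \right)}} = - \frac{58461}{4 \left(- \frac{42 \left(3 + 8\right)}{5}\right) \left(1 - 207\right)} = - \frac{58461}{4 \left(\left(- \frac{42}{5}\right) 11\right) \left(-206\right)} = - \frac{58461}{4 \left(- \frac{462}{5}\right) \left(-206\right)} = - \frac{58461}{\frac{380688}{5}} = \left(-58461\right) \frac{5}{380688} = - \frac{97435}{126896}$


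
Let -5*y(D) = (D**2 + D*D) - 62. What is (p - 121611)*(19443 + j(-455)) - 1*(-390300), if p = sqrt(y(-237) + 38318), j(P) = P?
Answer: -2308759368 + 18988*sqrt(396570)/5 ≈ -2.3064e+9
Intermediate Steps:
y(D) = 62/5 - 2*D**2/5 (y(D) = -((D**2 + D*D) - 62)/5 = -((D**2 + D**2) - 62)/5 = -(2*D**2 - 62)/5 = -(-62 + 2*D**2)/5 = 62/5 - 2*D**2/5)
p = sqrt(396570)/5 (p = sqrt((62/5 - 2/5*(-237)**2) + 38318) = sqrt((62/5 - 2/5*56169) + 38318) = sqrt((62/5 - 112338/5) + 38318) = sqrt(-112276/5 + 38318) = sqrt(79314/5) = sqrt(396570)/5 ≈ 125.95)
(p - 121611)*(19443 + j(-455)) - 1*(-390300) = (sqrt(396570)/5 - 121611)*(19443 - 455) - 1*(-390300) = (-121611 + sqrt(396570)/5)*18988 + 390300 = (-2309149668 + 18988*sqrt(396570)/5) + 390300 = -2308759368 + 18988*sqrt(396570)/5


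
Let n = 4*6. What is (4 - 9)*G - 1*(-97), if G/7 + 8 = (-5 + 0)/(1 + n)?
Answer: 384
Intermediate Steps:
n = 24
G = -287/5 (G = -56 + 7*((-5 + 0)/(1 + 24)) = -56 + 7*(-5/25) = -56 + 7*(-5*1/25) = -56 + 7*(-1/5) = -56 - 7/5 = -287/5 ≈ -57.400)
(4 - 9)*G - 1*(-97) = (4 - 9)*(-287/5) - 1*(-97) = -5*(-287/5) + 97 = 287 + 97 = 384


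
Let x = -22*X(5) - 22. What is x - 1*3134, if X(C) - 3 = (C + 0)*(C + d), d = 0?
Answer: -3772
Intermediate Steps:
X(C) = 3 + C² (X(C) = 3 + (C + 0)*(C + 0) = 3 + C*C = 3 + C²)
x = -638 (x = -22*(3 + 5²) - 22 = -22*(3 + 25) - 22 = -22*28 - 22 = -616 - 22 = -638)
x - 1*3134 = -638 - 1*3134 = -638 - 3134 = -3772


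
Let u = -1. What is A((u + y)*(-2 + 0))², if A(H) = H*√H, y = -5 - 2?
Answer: 4096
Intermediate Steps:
y = -7
A(H) = H^(3/2)
A((u + y)*(-2 + 0))² = (((-1 - 7)*(-2 + 0))^(3/2))² = ((-8*(-2))^(3/2))² = (16^(3/2))² = 64² = 4096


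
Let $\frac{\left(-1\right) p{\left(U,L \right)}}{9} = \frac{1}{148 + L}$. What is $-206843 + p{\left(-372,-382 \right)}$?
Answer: $- \frac{5377917}{26} \approx -2.0684 \cdot 10^{5}$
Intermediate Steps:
$p{\left(U,L \right)} = - \frac{9}{148 + L}$
$-206843 + p{\left(-372,-382 \right)} = -206843 - \frac{9}{148 - 382} = -206843 - \frac{9}{-234} = -206843 - - \frac{1}{26} = -206843 + \frac{1}{26} = - \frac{5377917}{26}$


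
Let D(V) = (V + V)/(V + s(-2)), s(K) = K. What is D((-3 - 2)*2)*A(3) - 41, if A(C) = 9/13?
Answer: -518/13 ≈ -39.846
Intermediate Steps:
D(V) = 2*V/(-2 + V) (D(V) = (V + V)/(V - 2) = (2*V)/(-2 + V) = 2*V/(-2 + V))
A(C) = 9/13 (A(C) = 9*(1/13) = 9/13)
D((-3 - 2)*2)*A(3) - 41 = (2*((-3 - 2)*2)/(-2 + (-3 - 2)*2))*(9/13) - 41 = (2*(-5*2)/(-2 - 5*2))*(9/13) - 41 = (2*(-10)/(-2 - 10))*(9/13) - 41 = (2*(-10)/(-12))*(9/13) - 41 = (2*(-10)*(-1/12))*(9/13) - 41 = (5/3)*(9/13) - 41 = 15/13 - 41 = -518/13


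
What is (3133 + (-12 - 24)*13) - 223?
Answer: 2442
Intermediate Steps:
(3133 + (-12 - 24)*13) - 223 = (3133 - 36*13) - 223 = (3133 - 468) - 223 = 2665 - 223 = 2442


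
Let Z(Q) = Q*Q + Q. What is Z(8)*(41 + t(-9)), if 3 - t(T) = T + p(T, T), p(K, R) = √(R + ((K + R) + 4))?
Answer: 3816 - 72*I*√23 ≈ 3816.0 - 345.3*I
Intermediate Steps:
Z(Q) = Q + Q² (Z(Q) = Q² + Q = Q + Q²)
p(K, R) = √(4 + K + 2*R) (p(K, R) = √(R + (4 + K + R)) = √(4 + K + 2*R))
t(T) = 3 - T - √(4 + 3*T) (t(T) = 3 - (T + √(4 + T + 2*T)) = 3 - (T + √(4 + 3*T)) = 3 + (-T - √(4 + 3*T)) = 3 - T - √(4 + 3*T))
Z(8)*(41 + t(-9)) = (8*(1 + 8))*(41 + (3 - 1*(-9) - √(4 + 3*(-9)))) = (8*9)*(41 + (3 + 9 - √(4 - 27))) = 72*(41 + (3 + 9 - √(-23))) = 72*(41 + (3 + 9 - I*√23)) = 72*(41 + (12 - I*√23)) = 72*(53 - I*√23) = 3816 - 72*I*√23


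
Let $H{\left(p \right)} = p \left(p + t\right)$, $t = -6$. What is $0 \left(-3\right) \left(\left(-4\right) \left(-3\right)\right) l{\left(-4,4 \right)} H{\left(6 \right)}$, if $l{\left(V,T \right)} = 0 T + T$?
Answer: $0$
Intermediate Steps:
$H{\left(p \right)} = p \left(-6 + p\right)$ ($H{\left(p \right)} = p \left(p - 6\right) = p \left(-6 + p\right)$)
$l{\left(V,T \right)} = T$ ($l{\left(V,T \right)} = 0 + T = T$)
$0 \left(-3\right) \left(\left(-4\right) \left(-3\right)\right) l{\left(-4,4 \right)} H{\left(6 \right)} = 0 \left(-3\right) \left(\left(-4\right) \left(-3\right)\right) 4 \cdot 6 \left(-6 + 6\right) = 0 \cdot 12 \cdot 4 \cdot 6 \cdot 0 = 0 \cdot 4 \cdot 0 = 0 \cdot 0 = 0$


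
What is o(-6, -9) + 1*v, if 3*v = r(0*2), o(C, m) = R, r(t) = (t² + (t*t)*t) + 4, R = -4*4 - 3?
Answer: -53/3 ≈ -17.667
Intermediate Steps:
R = -19 (R = -16 - 3 = -19)
r(t) = 4 + t² + t³ (r(t) = (t² + t²*t) + 4 = (t² + t³) + 4 = 4 + t² + t³)
o(C, m) = -19
v = 4/3 (v = (4 + (0*2)² + (0*2)³)/3 = (4 + 0² + 0³)/3 = (4 + 0 + 0)/3 = (⅓)*4 = 4/3 ≈ 1.3333)
o(-6, -9) + 1*v = -19 + 1*(4/3) = -19 + 4/3 = -53/3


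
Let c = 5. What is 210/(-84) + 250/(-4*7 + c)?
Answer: -615/46 ≈ -13.370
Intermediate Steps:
210/(-84) + 250/(-4*7 + c) = 210/(-84) + 250/(-4*7 + 5) = 210*(-1/84) + 250/(-28 + 5) = -5/2 + 250/(-23) = -5/2 + 250*(-1/23) = -5/2 - 250/23 = -615/46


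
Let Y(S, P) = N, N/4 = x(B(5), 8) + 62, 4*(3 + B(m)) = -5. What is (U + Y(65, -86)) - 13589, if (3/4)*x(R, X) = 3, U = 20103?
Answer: 6778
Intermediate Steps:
B(m) = -17/4 (B(m) = -3 + (¼)*(-5) = -3 - 5/4 = -17/4)
x(R, X) = 4 (x(R, X) = (4/3)*3 = 4)
N = 264 (N = 4*(4 + 62) = 4*66 = 264)
Y(S, P) = 264
(U + Y(65, -86)) - 13589 = (20103 + 264) - 13589 = 20367 - 13589 = 6778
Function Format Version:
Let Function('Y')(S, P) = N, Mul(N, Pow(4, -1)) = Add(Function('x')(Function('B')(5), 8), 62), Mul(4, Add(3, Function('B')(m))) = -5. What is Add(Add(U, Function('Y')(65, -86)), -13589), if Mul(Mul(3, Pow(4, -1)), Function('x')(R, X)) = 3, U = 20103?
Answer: 6778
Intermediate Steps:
Function('B')(m) = Rational(-17, 4) (Function('B')(m) = Add(-3, Mul(Rational(1, 4), -5)) = Add(-3, Rational(-5, 4)) = Rational(-17, 4))
Function('x')(R, X) = 4 (Function('x')(R, X) = Mul(Rational(4, 3), 3) = 4)
N = 264 (N = Mul(4, Add(4, 62)) = Mul(4, 66) = 264)
Function('Y')(S, P) = 264
Add(Add(U, Function('Y')(65, -86)), -13589) = Add(Add(20103, 264), -13589) = Add(20367, -13589) = 6778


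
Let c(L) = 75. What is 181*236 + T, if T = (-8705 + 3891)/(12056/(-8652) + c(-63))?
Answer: 6790444394/159211 ≈ 42651.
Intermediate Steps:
T = -10412682/159211 (T = (-8705 + 3891)/(12056/(-8652) + 75) = -4814/(12056*(-1/8652) + 75) = -4814/(-3014/2163 + 75) = -4814/159211/2163 = -4814*2163/159211 = -10412682/159211 ≈ -65.402)
181*236 + T = 181*236 - 10412682/159211 = 42716 - 10412682/159211 = 6790444394/159211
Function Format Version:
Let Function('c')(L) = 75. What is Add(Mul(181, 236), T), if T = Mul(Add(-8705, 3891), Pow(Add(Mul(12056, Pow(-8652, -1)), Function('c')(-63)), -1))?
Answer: Rational(6790444394, 159211) ≈ 42651.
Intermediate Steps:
T = Rational(-10412682, 159211) (T = Mul(Add(-8705, 3891), Pow(Add(Mul(12056, Pow(-8652, -1)), 75), -1)) = Mul(-4814, Pow(Add(Mul(12056, Rational(-1, 8652)), 75), -1)) = Mul(-4814, Pow(Add(Rational(-3014, 2163), 75), -1)) = Mul(-4814, Pow(Rational(159211, 2163), -1)) = Mul(-4814, Rational(2163, 159211)) = Rational(-10412682, 159211) ≈ -65.402)
Add(Mul(181, 236), T) = Add(Mul(181, 236), Rational(-10412682, 159211)) = Add(42716, Rational(-10412682, 159211)) = Rational(6790444394, 159211)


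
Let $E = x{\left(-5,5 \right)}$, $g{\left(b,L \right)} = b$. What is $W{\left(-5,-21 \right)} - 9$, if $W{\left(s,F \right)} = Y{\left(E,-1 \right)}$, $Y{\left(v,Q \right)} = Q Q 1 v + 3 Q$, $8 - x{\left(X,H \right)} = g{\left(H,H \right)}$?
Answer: $-9$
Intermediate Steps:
$x{\left(X,H \right)} = 8 - H$
$E = 3$ ($E = 8 - 5 = 3$)
$Y{\left(v,Q \right)} = 3 Q + v Q^{2}$ ($Y{\left(v,Q \right)} = Q^{2} \cdot 1 v + 3 Q = Q^{2} v + 3 Q = v Q^{2} + 3 Q = 3 Q + v Q^{2}$)
$W{\left(s,F \right)} = 0$ ($W{\left(s,F \right)} = - (3 - 3) = \left(-1\right) 0 = 0$)
$W{\left(-5,-21 \right)} - 9 = 0 - 9 = -9$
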